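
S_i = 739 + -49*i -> [739, 690, 641, 592, 543]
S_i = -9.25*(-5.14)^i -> [-9.25, 47.54, -244.38, 1256.12, -6456.46]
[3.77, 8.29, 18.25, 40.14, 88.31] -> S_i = 3.77*2.20^i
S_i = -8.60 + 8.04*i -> [-8.6, -0.56, 7.48, 15.52, 23.56]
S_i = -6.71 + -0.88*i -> [-6.71, -7.59, -8.47, -9.35, -10.23]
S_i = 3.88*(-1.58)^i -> [3.88, -6.13, 9.69, -15.3, 24.18]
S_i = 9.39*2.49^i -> [9.39, 23.38, 58.22, 144.97, 360.96]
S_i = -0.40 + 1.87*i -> [-0.4, 1.47, 3.34, 5.21, 7.08]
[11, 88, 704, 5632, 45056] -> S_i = 11*8^i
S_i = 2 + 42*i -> [2, 44, 86, 128, 170]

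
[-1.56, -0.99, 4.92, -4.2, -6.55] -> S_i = Random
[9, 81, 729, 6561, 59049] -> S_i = 9*9^i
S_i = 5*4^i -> [5, 20, 80, 320, 1280]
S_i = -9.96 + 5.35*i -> [-9.96, -4.61, 0.74, 6.09, 11.44]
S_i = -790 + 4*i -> [-790, -786, -782, -778, -774]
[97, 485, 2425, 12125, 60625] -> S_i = 97*5^i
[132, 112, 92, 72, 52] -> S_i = 132 + -20*i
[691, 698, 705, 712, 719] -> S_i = 691 + 7*i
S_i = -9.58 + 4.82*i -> [-9.58, -4.76, 0.06, 4.88, 9.7]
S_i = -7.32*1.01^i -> [-7.32, -7.39, -7.47, -7.54, -7.62]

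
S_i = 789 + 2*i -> [789, 791, 793, 795, 797]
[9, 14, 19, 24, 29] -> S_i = 9 + 5*i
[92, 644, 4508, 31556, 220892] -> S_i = 92*7^i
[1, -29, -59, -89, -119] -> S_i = 1 + -30*i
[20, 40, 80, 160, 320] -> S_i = 20*2^i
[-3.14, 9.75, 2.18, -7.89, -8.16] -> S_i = Random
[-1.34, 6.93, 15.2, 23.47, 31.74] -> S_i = -1.34 + 8.27*i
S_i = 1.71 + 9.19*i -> [1.71, 10.9, 20.09, 29.28, 38.47]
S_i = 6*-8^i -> [6, -48, 384, -3072, 24576]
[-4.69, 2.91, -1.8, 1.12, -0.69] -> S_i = -4.69*(-0.62)^i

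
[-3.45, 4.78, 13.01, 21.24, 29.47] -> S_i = -3.45 + 8.23*i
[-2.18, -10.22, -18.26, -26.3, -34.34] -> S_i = -2.18 + -8.04*i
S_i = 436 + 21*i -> [436, 457, 478, 499, 520]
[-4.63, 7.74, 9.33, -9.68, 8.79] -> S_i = Random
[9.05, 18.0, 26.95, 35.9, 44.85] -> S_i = 9.05 + 8.95*i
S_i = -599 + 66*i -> [-599, -533, -467, -401, -335]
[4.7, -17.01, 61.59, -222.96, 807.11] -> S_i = 4.70*(-3.62)^i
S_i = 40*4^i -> [40, 160, 640, 2560, 10240]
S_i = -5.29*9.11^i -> [-5.29, -48.19, -439.03, -3999.55, -36435.87]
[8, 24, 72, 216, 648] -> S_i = 8*3^i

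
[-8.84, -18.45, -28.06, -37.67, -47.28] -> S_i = -8.84 + -9.61*i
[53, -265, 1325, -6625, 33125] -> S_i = 53*-5^i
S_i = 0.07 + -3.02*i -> [0.07, -2.95, -5.97, -8.99, -12.01]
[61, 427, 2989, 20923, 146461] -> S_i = 61*7^i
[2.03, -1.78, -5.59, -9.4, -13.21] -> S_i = 2.03 + -3.81*i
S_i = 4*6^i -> [4, 24, 144, 864, 5184]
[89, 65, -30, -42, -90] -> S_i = Random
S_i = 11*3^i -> [11, 33, 99, 297, 891]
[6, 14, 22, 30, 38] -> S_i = 6 + 8*i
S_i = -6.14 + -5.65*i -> [-6.14, -11.79, -17.44, -23.09, -28.74]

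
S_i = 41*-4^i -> [41, -164, 656, -2624, 10496]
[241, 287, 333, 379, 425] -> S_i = 241 + 46*i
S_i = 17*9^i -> [17, 153, 1377, 12393, 111537]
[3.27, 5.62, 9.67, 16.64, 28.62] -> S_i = 3.27*1.72^i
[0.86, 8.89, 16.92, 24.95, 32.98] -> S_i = 0.86 + 8.03*i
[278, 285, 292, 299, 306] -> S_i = 278 + 7*i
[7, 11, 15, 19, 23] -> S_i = 7 + 4*i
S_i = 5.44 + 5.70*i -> [5.44, 11.14, 16.84, 22.54, 28.24]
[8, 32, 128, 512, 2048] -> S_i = 8*4^i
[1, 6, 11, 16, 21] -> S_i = 1 + 5*i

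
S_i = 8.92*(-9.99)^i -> [8.92, -89.11, 890.22, -8893.27, 88843.73]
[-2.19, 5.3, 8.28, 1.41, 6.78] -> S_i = Random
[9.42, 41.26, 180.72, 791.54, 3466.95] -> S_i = 9.42*4.38^i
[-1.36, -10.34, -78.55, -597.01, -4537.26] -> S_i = -1.36*7.60^i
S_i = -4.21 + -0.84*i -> [-4.21, -5.05, -5.89, -6.73, -7.57]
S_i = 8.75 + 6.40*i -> [8.75, 15.15, 21.55, 27.95, 34.35]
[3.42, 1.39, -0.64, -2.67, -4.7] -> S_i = 3.42 + -2.03*i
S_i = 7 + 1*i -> [7, 8, 9, 10, 11]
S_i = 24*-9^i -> [24, -216, 1944, -17496, 157464]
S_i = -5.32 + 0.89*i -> [-5.32, -4.43, -3.54, -2.65, -1.76]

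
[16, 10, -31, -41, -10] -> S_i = Random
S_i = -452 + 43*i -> [-452, -409, -366, -323, -280]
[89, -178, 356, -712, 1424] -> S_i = 89*-2^i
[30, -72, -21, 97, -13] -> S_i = Random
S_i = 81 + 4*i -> [81, 85, 89, 93, 97]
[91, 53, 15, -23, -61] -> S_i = 91 + -38*i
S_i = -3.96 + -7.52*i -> [-3.96, -11.48, -19.0, -26.52, -34.04]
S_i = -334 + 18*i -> [-334, -316, -298, -280, -262]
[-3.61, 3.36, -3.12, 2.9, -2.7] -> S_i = -3.61*(-0.93)^i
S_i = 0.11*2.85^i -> [0.11, 0.31, 0.89, 2.55, 7.26]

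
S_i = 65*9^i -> [65, 585, 5265, 47385, 426465]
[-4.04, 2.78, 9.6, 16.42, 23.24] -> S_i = -4.04 + 6.82*i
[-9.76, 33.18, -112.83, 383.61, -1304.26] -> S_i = -9.76*(-3.40)^i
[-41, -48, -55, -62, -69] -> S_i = -41 + -7*i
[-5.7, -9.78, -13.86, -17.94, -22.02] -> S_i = -5.70 + -4.08*i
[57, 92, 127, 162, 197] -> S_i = 57 + 35*i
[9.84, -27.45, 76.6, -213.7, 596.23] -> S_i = 9.84*(-2.79)^i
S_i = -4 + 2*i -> [-4, -2, 0, 2, 4]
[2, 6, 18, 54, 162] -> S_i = 2*3^i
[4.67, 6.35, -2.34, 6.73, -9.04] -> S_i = Random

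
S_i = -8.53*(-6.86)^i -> [-8.53, 58.52, -401.42, 2753.73, -18890.59]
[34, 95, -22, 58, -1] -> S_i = Random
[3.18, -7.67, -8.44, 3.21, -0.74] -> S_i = Random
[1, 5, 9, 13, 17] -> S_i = 1 + 4*i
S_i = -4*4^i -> [-4, -16, -64, -256, -1024]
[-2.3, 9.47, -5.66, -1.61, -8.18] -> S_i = Random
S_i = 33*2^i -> [33, 66, 132, 264, 528]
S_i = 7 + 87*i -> [7, 94, 181, 268, 355]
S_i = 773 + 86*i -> [773, 859, 945, 1031, 1117]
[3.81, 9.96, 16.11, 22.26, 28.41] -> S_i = 3.81 + 6.15*i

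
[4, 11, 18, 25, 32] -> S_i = 4 + 7*i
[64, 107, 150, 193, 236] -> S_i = 64 + 43*i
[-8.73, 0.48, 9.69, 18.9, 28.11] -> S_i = -8.73 + 9.21*i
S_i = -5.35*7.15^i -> [-5.35, -38.25, -273.51, -1955.56, -13982.28]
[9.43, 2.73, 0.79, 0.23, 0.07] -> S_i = 9.43*0.29^i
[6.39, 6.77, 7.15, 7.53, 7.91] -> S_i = 6.39 + 0.38*i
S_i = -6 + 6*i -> [-6, 0, 6, 12, 18]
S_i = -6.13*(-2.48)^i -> [-6.13, 15.2, -37.7, 93.5, -231.88]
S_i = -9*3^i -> [-9, -27, -81, -243, -729]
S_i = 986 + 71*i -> [986, 1057, 1128, 1199, 1270]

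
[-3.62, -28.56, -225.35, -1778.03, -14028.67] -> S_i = -3.62*7.89^i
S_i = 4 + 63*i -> [4, 67, 130, 193, 256]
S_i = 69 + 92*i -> [69, 161, 253, 345, 437]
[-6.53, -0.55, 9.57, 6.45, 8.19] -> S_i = Random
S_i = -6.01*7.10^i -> [-6.01, -42.67, -302.96, -2151.05, -15272.42]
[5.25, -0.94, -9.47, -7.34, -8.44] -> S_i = Random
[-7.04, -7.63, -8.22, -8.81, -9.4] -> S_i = -7.04 + -0.59*i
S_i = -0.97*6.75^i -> [-0.97, -6.55, -44.2, -298.32, -2013.66]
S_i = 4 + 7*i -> [4, 11, 18, 25, 32]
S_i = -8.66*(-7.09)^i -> [-8.66, 61.4, -435.32, 3086.43, -21882.8]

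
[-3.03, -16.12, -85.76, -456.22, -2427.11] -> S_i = -3.03*5.32^i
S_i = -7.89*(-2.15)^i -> [-7.89, 16.96, -36.47, 78.41, -168.59]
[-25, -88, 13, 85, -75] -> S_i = Random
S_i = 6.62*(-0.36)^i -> [6.62, -2.38, 0.86, -0.31, 0.11]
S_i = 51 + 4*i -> [51, 55, 59, 63, 67]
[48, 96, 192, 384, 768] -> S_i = 48*2^i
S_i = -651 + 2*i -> [-651, -649, -647, -645, -643]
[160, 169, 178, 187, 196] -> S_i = 160 + 9*i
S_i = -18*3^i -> [-18, -54, -162, -486, -1458]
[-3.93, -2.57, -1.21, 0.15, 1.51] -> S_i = -3.93 + 1.36*i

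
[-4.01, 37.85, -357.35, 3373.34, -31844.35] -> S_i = -4.01*(-9.44)^i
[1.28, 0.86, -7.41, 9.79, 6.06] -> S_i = Random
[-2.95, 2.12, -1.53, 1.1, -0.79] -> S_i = -2.95*(-0.72)^i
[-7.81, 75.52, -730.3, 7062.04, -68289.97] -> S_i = -7.81*(-9.67)^i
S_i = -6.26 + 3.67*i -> [-6.26, -2.59, 1.08, 4.75, 8.42]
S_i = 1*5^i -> [1, 5, 25, 125, 625]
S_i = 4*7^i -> [4, 28, 196, 1372, 9604]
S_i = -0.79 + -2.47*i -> [-0.79, -3.26, -5.73, -8.2, -10.67]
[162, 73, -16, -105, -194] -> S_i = 162 + -89*i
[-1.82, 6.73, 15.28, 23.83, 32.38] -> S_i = -1.82 + 8.55*i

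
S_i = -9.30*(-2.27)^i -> [-9.3, 21.11, -47.92, 108.78, -246.94]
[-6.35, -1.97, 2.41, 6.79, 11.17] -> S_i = -6.35 + 4.38*i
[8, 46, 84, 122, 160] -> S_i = 8 + 38*i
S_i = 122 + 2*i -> [122, 124, 126, 128, 130]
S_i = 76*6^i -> [76, 456, 2736, 16416, 98496]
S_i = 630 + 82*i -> [630, 712, 794, 876, 958]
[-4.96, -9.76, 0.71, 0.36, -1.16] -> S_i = Random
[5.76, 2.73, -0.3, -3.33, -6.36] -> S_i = 5.76 + -3.03*i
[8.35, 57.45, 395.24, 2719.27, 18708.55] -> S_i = 8.35*6.88^i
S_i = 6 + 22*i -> [6, 28, 50, 72, 94]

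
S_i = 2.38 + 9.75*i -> [2.38, 12.13, 21.88, 31.63, 41.38]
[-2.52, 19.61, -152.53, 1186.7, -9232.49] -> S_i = -2.52*(-7.78)^i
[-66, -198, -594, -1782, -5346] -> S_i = -66*3^i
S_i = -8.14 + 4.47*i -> [-8.14, -3.67, 0.8, 5.27, 9.74]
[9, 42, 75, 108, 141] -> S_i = 9 + 33*i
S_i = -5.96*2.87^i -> [-5.96, -17.11, -49.09, -140.89, -404.37]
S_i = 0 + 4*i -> [0, 4, 8, 12, 16]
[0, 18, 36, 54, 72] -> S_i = 0 + 18*i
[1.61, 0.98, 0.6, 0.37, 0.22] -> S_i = 1.61*0.61^i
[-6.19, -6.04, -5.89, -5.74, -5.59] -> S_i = -6.19 + 0.15*i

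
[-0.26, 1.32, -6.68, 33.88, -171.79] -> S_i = -0.26*(-5.07)^i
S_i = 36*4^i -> [36, 144, 576, 2304, 9216]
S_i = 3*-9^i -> [3, -27, 243, -2187, 19683]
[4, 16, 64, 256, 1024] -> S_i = 4*4^i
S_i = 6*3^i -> [6, 18, 54, 162, 486]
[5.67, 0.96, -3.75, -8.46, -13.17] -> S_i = 5.67 + -4.71*i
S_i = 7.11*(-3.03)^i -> [7.11, -21.54, 65.28, -197.79, 599.29]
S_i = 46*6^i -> [46, 276, 1656, 9936, 59616]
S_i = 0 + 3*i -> [0, 3, 6, 9, 12]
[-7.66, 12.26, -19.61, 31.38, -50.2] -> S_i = -7.66*(-1.60)^i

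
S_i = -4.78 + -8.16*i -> [-4.78, -12.94, -21.1, -29.26, -37.42]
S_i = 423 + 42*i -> [423, 465, 507, 549, 591]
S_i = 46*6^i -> [46, 276, 1656, 9936, 59616]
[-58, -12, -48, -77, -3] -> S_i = Random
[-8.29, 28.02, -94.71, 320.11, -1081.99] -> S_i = -8.29*(-3.38)^i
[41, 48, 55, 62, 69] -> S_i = 41 + 7*i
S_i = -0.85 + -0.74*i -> [-0.85, -1.59, -2.33, -3.07, -3.81]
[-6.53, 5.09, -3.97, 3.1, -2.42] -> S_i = -6.53*(-0.78)^i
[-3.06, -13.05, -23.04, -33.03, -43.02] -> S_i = -3.06 + -9.99*i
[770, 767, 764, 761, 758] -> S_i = 770 + -3*i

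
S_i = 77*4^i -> [77, 308, 1232, 4928, 19712]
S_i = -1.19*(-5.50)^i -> [-1.19, 6.54, -36.0, 197.99, -1088.92]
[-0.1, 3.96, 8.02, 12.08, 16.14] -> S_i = -0.10 + 4.06*i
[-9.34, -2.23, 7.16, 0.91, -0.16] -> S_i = Random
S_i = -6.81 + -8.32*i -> [-6.81, -15.13, -23.45, -31.77, -40.09]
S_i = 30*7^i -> [30, 210, 1470, 10290, 72030]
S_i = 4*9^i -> [4, 36, 324, 2916, 26244]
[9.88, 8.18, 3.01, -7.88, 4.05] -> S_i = Random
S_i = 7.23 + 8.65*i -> [7.23, 15.88, 24.53, 33.18, 41.83]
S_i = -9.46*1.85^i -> [-9.46, -17.5, -32.38, -59.9, -110.81]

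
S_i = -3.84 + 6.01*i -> [-3.84, 2.17, 8.18, 14.19, 20.2]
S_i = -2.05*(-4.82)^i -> [-2.05, 9.88, -47.63, 229.56, -1106.48]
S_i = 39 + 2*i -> [39, 41, 43, 45, 47]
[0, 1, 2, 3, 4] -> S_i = 0 + 1*i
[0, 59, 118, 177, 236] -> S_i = 0 + 59*i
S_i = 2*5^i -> [2, 10, 50, 250, 1250]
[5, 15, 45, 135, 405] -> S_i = 5*3^i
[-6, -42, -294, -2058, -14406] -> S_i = -6*7^i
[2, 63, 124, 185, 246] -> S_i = 2 + 61*i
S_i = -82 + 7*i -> [-82, -75, -68, -61, -54]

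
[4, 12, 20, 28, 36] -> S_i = 4 + 8*i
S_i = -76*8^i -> [-76, -608, -4864, -38912, -311296]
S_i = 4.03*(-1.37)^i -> [4.03, -5.52, 7.56, -10.36, 14.2]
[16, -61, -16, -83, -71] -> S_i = Random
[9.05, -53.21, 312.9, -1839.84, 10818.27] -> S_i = 9.05*(-5.88)^i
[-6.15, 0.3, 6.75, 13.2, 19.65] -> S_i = -6.15 + 6.45*i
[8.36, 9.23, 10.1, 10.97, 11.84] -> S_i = 8.36 + 0.87*i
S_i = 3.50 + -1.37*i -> [3.5, 2.13, 0.76, -0.61, -1.98]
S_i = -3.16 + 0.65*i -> [-3.16, -2.51, -1.86, -1.21, -0.56]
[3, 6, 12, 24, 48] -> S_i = 3*2^i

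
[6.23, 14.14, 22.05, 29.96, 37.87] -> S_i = 6.23 + 7.91*i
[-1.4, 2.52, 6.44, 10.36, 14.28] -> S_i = -1.40 + 3.92*i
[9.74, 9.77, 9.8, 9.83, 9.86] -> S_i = 9.74 + 0.03*i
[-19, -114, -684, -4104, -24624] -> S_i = -19*6^i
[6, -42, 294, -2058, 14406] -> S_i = 6*-7^i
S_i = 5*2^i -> [5, 10, 20, 40, 80]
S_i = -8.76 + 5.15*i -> [-8.76, -3.61, 1.54, 6.69, 11.84]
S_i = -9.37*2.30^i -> [-9.37, -21.55, -49.57, -114.0, -262.21]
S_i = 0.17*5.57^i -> [0.17, 0.95, 5.27, 29.38, 163.63]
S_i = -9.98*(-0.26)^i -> [-9.98, 2.59, -0.67, 0.18, -0.05]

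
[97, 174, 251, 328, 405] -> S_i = 97 + 77*i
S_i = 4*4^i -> [4, 16, 64, 256, 1024]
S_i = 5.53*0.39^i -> [5.53, 2.16, 0.84, 0.33, 0.13]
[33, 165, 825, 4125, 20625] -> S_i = 33*5^i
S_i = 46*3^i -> [46, 138, 414, 1242, 3726]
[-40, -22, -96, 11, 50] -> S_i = Random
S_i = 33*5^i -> [33, 165, 825, 4125, 20625]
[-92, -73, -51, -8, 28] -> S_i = Random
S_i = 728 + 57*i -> [728, 785, 842, 899, 956]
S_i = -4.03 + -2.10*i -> [-4.03, -6.13, -8.23, -10.33, -12.43]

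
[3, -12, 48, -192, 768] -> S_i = 3*-4^i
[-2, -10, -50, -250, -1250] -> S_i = -2*5^i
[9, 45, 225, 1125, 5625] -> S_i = 9*5^i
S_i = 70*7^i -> [70, 490, 3430, 24010, 168070]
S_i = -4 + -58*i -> [-4, -62, -120, -178, -236]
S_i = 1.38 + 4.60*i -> [1.38, 5.98, 10.58, 15.18, 19.78]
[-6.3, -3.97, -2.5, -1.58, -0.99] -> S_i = -6.30*0.63^i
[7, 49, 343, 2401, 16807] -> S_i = 7*7^i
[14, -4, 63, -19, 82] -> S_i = Random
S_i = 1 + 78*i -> [1, 79, 157, 235, 313]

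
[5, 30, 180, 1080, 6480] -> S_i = 5*6^i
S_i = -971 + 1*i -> [-971, -970, -969, -968, -967]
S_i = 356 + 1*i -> [356, 357, 358, 359, 360]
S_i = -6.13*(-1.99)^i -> [-6.13, 12.2, -24.28, 48.31, -96.13]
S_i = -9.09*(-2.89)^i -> [-9.09, 26.27, -75.92, 219.41, -634.1]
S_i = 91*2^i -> [91, 182, 364, 728, 1456]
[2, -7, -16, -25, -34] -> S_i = 2 + -9*i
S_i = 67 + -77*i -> [67, -10, -87, -164, -241]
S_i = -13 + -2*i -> [-13, -15, -17, -19, -21]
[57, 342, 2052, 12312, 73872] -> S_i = 57*6^i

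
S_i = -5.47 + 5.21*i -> [-5.47, -0.26, 4.95, 10.16, 15.37]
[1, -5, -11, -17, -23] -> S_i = 1 + -6*i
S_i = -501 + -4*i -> [-501, -505, -509, -513, -517]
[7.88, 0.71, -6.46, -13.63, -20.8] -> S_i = 7.88 + -7.17*i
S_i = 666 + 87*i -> [666, 753, 840, 927, 1014]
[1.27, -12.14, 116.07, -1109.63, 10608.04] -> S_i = 1.27*(-9.56)^i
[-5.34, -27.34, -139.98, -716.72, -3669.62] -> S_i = -5.34*5.12^i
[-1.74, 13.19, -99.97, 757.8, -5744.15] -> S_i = -1.74*(-7.58)^i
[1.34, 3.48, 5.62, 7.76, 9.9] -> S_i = 1.34 + 2.14*i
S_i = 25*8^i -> [25, 200, 1600, 12800, 102400]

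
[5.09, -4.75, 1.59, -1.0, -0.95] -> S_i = Random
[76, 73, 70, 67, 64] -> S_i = 76 + -3*i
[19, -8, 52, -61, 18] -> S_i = Random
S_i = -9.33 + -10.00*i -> [-9.33, -19.33, -29.33, -39.33, -49.33]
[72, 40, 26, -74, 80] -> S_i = Random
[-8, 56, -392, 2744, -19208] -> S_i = -8*-7^i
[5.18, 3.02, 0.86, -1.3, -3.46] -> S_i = 5.18 + -2.16*i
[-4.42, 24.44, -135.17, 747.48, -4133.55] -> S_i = -4.42*(-5.53)^i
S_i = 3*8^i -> [3, 24, 192, 1536, 12288]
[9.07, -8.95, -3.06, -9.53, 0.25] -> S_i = Random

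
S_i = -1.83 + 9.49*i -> [-1.83, 7.66, 17.15, 26.64, 36.13]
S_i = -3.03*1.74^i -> [-3.03, -5.27, -9.17, -15.96, -27.77]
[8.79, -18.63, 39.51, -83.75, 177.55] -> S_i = 8.79*(-2.12)^i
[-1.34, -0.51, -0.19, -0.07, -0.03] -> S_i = -1.34*0.38^i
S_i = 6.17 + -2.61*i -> [6.17, 3.56, 0.95, -1.66, -4.27]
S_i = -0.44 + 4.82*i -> [-0.44, 4.38, 9.2, 14.02, 18.84]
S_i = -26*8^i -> [-26, -208, -1664, -13312, -106496]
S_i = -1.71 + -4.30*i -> [-1.71, -6.01, -10.31, -14.61, -18.91]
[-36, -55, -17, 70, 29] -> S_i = Random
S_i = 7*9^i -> [7, 63, 567, 5103, 45927]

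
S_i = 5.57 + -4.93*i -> [5.57, 0.64, -4.29, -9.22, -14.15]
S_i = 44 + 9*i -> [44, 53, 62, 71, 80]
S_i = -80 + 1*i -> [-80, -79, -78, -77, -76]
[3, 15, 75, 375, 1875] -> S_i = 3*5^i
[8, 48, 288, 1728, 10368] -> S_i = 8*6^i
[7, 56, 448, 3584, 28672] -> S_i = 7*8^i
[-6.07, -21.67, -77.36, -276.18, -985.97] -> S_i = -6.07*3.57^i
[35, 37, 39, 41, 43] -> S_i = 35 + 2*i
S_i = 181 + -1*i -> [181, 180, 179, 178, 177]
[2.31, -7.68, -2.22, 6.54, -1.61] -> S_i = Random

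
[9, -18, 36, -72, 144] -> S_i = 9*-2^i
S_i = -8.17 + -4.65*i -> [-8.17, -12.82, -17.47, -22.12, -26.77]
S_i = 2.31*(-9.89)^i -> [2.31, -22.85, 225.95, -2234.61, 22100.25]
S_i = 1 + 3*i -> [1, 4, 7, 10, 13]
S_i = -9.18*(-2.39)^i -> [-9.18, 21.94, -52.44, 125.32, -299.53]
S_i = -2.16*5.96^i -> [-2.16, -12.87, -76.73, -457.29, -2725.45]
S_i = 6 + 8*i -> [6, 14, 22, 30, 38]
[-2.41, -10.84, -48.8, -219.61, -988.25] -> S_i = -2.41*4.50^i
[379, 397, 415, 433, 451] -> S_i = 379 + 18*i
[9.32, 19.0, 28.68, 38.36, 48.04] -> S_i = 9.32 + 9.68*i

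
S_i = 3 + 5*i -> [3, 8, 13, 18, 23]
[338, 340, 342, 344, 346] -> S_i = 338 + 2*i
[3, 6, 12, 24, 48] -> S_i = 3*2^i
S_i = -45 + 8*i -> [-45, -37, -29, -21, -13]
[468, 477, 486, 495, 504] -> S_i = 468 + 9*i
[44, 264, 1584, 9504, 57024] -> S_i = 44*6^i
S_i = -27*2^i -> [-27, -54, -108, -216, -432]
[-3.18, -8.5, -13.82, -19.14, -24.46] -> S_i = -3.18 + -5.32*i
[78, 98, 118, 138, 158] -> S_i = 78 + 20*i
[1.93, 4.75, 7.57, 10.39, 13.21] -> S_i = 1.93 + 2.82*i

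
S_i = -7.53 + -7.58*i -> [-7.53, -15.11, -22.69, -30.27, -37.85]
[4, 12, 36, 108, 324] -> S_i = 4*3^i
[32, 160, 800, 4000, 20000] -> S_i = 32*5^i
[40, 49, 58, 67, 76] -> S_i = 40 + 9*i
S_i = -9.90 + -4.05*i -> [-9.9, -13.95, -18.0, -22.05, -26.1]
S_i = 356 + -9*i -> [356, 347, 338, 329, 320]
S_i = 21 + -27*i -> [21, -6, -33, -60, -87]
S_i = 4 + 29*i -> [4, 33, 62, 91, 120]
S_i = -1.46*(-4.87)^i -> [-1.46, 7.11, -34.63, 168.63, -821.24]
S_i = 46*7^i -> [46, 322, 2254, 15778, 110446]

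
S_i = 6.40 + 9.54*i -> [6.4, 15.94, 25.48, 35.02, 44.56]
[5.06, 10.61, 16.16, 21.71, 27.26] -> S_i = 5.06 + 5.55*i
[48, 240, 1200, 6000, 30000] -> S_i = 48*5^i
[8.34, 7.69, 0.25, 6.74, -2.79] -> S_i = Random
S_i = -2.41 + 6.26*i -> [-2.41, 3.85, 10.11, 16.37, 22.63]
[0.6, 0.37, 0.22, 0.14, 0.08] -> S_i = 0.60*0.61^i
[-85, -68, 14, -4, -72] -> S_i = Random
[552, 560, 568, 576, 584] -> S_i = 552 + 8*i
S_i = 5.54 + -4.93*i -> [5.54, 0.61, -4.32, -9.25, -14.18]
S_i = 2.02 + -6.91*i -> [2.02, -4.89, -11.8, -18.71, -25.62]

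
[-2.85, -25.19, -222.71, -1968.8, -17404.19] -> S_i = -2.85*8.84^i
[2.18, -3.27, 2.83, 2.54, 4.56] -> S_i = Random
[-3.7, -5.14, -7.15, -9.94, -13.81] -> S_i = -3.70*1.39^i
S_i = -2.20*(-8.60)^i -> [-2.2, 18.92, -162.71, 1399.32, -12034.18]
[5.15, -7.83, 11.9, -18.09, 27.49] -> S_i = 5.15*(-1.52)^i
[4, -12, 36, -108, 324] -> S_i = 4*-3^i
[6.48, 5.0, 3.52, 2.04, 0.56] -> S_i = 6.48 + -1.48*i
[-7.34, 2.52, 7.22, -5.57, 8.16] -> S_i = Random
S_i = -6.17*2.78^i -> [-6.17, -17.15, -47.68, -132.56, -368.52]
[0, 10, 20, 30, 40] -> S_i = 0 + 10*i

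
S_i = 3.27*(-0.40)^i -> [3.27, -1.31, 0.52, -0.21, 0.08]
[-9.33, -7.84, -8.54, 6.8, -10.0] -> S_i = Random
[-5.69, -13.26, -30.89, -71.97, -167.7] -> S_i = -5.69*2.33^i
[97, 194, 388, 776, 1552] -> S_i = 97*2^i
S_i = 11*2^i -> [11, 22, 44, 88, 176]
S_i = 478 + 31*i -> [478, 509, 540, 571, 602]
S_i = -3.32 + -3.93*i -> [-3.32, -7.25, -11.18, -15.11, -19.04]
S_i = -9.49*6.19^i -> [-9.49, -58.74, -363.62, -2250.81, -13932.49]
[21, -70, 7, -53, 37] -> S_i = Random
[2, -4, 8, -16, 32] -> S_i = 2*-2^i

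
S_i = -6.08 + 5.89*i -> [-6.08, -0.19, 5.7, 11.59, 17.48]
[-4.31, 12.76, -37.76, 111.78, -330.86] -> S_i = -4.31*(-2.96)^i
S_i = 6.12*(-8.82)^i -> [6.12, -53.98, 476.09, -4199.11, 37036.14]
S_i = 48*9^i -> [48, 432, 3888, 34992, 314928]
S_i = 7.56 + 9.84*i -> [7.56, 17.4, 27.24, 37.08, 46.92]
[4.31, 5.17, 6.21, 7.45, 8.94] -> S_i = 4.31*1.20^i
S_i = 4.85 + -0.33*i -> [4.85, 4.52, 4.19, 3.86, 3.53]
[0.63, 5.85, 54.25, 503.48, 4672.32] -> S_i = 0.63*9.28^i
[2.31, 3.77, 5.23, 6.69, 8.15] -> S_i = 2.31 + 1.46*i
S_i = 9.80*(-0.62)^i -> [9.8, -6.08, 3.77, -2.34, 1.45]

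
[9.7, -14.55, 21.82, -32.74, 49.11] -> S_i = 9.70*(-1.50)^i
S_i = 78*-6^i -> [78, -468, 2808, -16848, 101088]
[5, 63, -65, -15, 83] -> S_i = Random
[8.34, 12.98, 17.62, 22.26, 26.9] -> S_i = 8.34 + 4.64*i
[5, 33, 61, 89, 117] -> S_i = 5 + 28*i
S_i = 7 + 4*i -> [7, 11, 15, 19, 23]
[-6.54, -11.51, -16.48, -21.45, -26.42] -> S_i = -6.54 + -4.97*i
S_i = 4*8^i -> [4, 32, 256, 2048, 16384]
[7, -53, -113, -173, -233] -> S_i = 7 + -60*i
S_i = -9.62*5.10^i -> [-9.62, -49.06, -250.22, -1276.1, -6508.12]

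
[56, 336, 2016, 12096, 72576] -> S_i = 56*6^i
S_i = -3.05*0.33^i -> [-3.05, -1.01, -0.33, -0.11, -0.04]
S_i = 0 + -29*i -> [0, -29, -58, -87, -116]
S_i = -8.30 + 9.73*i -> [-8.3, 1.43, 11.16, 20.89, 30.62]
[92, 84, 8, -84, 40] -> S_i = Random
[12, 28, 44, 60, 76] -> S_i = 12 + 16*i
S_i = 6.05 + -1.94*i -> [6.05, 4.11, 2.17, 0.23, -1.71]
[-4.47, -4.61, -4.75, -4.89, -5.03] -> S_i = -4.47 + -0.14*i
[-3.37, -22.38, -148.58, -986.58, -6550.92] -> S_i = -3.37*6.64^i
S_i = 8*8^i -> [8, 64, 512, 4096, 32768]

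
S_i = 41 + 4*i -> [41, 45, 49, 53, 57]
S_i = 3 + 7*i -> [3, 10, 17, 24, 31]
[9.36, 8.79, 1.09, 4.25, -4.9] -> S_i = Random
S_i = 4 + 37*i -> [4, 41, 78, 115, 152]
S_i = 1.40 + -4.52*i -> [1.4, -3.12, -7.64, -12.16, -16.68]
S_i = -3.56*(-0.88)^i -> [-3.56, 3.13, -2.76, 2.43, -2.13]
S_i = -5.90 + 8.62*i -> [-5.9, 2.72, 11.34, 19.96, 28.58]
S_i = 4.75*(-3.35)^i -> [4.75, -15.91, 53.31, -178.58, 598.24]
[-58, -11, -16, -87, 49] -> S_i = Random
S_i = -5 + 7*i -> [-5, 2, 9, 16, 23]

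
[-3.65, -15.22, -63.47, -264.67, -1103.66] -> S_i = -3.65*4.17^i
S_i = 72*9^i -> [72, 648, 5832, 52488, 472392]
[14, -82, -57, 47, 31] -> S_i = Random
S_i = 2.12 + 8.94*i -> [2.12, 11.06, 20.0, 28.94, 37.88]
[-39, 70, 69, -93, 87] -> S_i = Random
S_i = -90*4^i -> [-90, -360, -1440, -5760, -23040]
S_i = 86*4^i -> [86, 344, 1376, 5504, 22016]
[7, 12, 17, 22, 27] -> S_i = 7 + 5*i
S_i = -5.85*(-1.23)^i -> [-5.85, 7.2, -8.85, 10.89, -13.39]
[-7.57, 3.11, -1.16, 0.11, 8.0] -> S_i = Random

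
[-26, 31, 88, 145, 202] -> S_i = -26 + 57*i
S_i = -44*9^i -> [-44, -396, -3564, -32076, -288684]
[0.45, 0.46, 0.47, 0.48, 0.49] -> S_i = 0.45*1.02^i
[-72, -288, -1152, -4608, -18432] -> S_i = -72*4^i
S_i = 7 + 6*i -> [7, 13, 19, 25, 31]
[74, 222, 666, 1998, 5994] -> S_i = 74*3^i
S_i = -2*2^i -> [-2, -4, -8, -16, -32]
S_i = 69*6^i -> [69, 414, 2484, 14904, 89424]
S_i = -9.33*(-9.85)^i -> [-9.33, 91.9, -905.22, 8916.42, -87826.7]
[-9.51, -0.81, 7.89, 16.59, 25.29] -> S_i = -9.51 + 8.70*i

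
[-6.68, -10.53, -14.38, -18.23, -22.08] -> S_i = -6.68 + -3.85*i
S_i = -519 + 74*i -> [-519, -445, -371, -297, -223]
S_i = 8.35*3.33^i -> [8.35, 27.81, 92.59, 308.33, 1026.75]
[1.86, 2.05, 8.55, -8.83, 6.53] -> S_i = Random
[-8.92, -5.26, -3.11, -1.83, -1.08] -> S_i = -8.92*0.59^i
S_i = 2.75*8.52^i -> [2.75, 23.43, 199.62, 1700.79, 14490.76]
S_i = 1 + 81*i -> [1, 82, 163, 244, 325]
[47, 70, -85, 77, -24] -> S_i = Random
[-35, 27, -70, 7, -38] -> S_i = Random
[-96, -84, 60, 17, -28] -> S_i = Random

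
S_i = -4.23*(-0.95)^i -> [-4.23, 4.02, -3.82, 3.63, -3.45]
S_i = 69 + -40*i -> [69, 29, -11, -51, -91]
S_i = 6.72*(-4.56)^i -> [6.72, -30.64, 139.73, -637.18, 2905.55]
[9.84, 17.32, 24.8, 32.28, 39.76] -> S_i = 9.84 + 7.48*i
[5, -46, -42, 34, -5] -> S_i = Random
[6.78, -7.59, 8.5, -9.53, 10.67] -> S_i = 6.78*(-1.12)^i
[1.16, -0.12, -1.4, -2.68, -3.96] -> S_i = 1.16 + -1.28*i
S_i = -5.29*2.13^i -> [-5.29, -11.27, -24.0, -51.12, -108.89]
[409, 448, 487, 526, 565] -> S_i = 409 + 39*i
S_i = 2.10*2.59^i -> [2.1, 5.44, 14.09, 36.49, 94.5]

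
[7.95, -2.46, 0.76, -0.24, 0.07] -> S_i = 7.95*(-0.31)^i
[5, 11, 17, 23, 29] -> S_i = 5 + 6*i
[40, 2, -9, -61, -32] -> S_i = Random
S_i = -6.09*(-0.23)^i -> [-6.09, 1.4, -0.32, 0.07, -0.02]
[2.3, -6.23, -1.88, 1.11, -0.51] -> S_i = Random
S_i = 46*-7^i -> [46, -322, 2254, -15778, 110446]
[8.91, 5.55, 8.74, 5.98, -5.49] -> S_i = Random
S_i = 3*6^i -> [3, 18, 108, 648, 3888]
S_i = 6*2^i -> [6, 12, 24, 48, 96]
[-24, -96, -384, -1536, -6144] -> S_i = -24*4^i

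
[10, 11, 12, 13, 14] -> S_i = 10 + 1*i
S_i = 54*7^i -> [54, 378, 2646, 18522, 129654]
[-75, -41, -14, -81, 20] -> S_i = Random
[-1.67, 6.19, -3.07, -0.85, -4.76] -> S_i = Random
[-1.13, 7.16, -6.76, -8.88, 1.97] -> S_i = Random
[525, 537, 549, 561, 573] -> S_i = 525 + 12*i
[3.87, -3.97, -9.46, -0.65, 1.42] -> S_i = Random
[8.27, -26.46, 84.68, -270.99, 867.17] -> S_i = 8.27*(-3.20)^i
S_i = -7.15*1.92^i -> [-7.15, -13.73, -26.36, -50.61, -97.17]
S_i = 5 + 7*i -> [5, 12, 19, 26, 33]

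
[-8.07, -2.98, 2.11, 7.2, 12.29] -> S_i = -8.07 + 5.09*i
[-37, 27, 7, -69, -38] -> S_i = Random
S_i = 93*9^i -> [93, 837, 7533, 67797, 610173]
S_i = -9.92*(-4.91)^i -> [-9.92, 48.71, -239.15, 1174.24, -5765.51]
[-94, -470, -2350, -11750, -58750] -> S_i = -94*5^i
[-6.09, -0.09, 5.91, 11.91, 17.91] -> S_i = -6.09 + 6.00*i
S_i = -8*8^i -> [-8, -64, -512, -4096, -32768]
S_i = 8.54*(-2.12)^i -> [8.54, -18.1, 38.38, -81.37, 172.5]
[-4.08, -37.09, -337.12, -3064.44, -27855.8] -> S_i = -4.08*9.09^i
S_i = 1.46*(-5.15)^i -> [1.46, -7.52, 38.72, -199.42, 1027.03]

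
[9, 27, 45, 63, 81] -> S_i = 9 + 18*i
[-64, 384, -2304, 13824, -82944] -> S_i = -64*-6^i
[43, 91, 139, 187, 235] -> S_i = 43 + 48*i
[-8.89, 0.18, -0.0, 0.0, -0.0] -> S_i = -8.89*(-0.02)^i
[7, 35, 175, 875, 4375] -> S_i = 7*5^i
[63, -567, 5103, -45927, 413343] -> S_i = 63*-9^i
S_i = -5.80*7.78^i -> [-5.8, -45.12, -351.06, -2731.28, -21249.39]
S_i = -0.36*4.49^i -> [-0.36, -1.62, -7.26, -32.59, -146.31]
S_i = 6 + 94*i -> [6, 100, 194, 288, 382]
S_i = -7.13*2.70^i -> [-7.13, -19.25, -51.98, -140.34, -378.92]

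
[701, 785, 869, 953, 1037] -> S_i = 701 + 84*i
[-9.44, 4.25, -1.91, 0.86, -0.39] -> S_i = -9.44*(-0.45)^i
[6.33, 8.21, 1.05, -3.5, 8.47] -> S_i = Random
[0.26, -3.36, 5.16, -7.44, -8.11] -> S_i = Random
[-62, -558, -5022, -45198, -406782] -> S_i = -62*9^i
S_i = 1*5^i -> [1, 5, 25, 125, 625]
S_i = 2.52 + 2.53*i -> [2.52, 5.05, 7.58, 10.11, 12.64]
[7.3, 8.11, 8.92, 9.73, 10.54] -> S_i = 7.30 + 0.81*i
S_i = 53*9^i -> [53, 477, 4293, 38637, 347733]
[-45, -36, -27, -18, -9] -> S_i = -45 + 9*i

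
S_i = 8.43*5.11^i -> [8.43, 43.08, 220.13, 1124.84, 5747.93]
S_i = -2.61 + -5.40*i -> [-2.61, -8.01, -13.41, -18.81, -24.21]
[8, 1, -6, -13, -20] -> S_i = 8 + -7*i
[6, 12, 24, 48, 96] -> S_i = 6*2^i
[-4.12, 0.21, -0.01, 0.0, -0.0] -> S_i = -4.12*(-0.05)^i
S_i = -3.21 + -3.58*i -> [-3.21, -6.79, -10.37, -13.95, -17.53]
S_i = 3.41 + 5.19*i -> [3.41, 8.6, 13.79, 18.98, 24.17]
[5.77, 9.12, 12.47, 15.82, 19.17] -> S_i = 5.77 + 3.35*i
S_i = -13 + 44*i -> [-13, 31, 75, 119, 163]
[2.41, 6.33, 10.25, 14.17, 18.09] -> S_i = 2.41 + 3.92*i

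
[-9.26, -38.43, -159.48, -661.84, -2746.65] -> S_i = -9.26*4.15^i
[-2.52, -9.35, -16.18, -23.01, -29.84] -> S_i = -2.52 + -6.83*i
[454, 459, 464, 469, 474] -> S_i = 454 + 5*i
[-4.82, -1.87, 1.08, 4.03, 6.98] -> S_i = -4.82 + 2.95*i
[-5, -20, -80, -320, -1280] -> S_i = -5*4^i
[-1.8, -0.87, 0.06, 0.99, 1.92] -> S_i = -1.80 + 0.93*i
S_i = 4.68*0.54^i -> [4.68, 2.53, 1.36, 0.74, 0.4]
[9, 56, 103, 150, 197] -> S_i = 9 + 47*i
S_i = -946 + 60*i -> [-946, -886, -826, -766, -706]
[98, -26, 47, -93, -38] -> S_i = Random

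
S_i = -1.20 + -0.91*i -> [-1.2, -2.11, -3.02, -3.93, -4.84]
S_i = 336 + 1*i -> [336, 337, 338, 339, 340]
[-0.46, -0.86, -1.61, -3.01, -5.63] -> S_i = -0.46*1.87^i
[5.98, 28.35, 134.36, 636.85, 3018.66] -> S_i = 5.98*4.74^i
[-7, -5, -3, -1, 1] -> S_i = -7 + 2*i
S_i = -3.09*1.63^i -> [-3.09, -5.04, -8.21, -13.38, -21.81]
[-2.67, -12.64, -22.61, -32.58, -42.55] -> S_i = -2.67 + -9.97*i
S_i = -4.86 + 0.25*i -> [-4.86, -4.61, -4.36, -4.11, -3.86]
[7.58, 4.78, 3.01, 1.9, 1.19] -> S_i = 7.58*0.63^i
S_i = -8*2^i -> [-8, -16, -32, -64, -128]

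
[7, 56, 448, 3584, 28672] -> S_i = 7*8^i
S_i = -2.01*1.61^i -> [-2.01, -3.24, -5.21, -8.39, -13.51]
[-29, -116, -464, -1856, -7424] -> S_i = -29*4^i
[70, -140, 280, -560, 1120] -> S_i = 70*-2^i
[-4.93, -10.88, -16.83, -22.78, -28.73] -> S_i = -4.93 + -5.95*i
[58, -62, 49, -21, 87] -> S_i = Random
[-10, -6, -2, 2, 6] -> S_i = -10 + 4*i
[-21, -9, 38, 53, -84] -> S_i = Random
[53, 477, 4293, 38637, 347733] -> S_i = 53*9^i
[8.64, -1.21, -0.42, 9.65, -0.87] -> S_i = Random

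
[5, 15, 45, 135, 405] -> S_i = 5*3^i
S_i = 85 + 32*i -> [85, 117, 149, 181, 213]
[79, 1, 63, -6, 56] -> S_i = Random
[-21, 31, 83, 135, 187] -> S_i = -21 + 52*i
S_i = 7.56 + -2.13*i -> [7.56, 5.43, 3.3, 1.17, -0.96]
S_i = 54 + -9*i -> [54, 45, 36, 27, 18]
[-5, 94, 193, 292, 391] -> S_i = -5 + 99*i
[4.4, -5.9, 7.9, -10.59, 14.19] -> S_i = 4.40*(-1.34)^i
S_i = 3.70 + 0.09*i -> [3.7, 3.79, 3.88, 3.97, 4.06]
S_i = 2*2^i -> [2, 4, 8, 16, 32]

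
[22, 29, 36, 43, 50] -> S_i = 22 + 7*i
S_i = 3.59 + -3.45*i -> [3.59, 0.14, -3.31, -6.76, -10.21]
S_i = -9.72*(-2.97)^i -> [-9.72, 28.87, -85.74, 254.65, -756.3]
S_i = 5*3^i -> [5, 15, 45, 135, 405]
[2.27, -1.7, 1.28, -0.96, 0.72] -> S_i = 2.27*(-0.75)^i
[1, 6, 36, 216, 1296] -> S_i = 1*6^i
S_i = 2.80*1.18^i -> [2.8, 3.3, 3.9, 4.6, 5.43]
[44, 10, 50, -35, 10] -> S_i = Random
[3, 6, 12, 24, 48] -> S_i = 3*2^i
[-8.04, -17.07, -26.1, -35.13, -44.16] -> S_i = -8.04 + -9.03*i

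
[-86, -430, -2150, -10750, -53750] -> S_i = -86*5^i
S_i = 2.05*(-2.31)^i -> [2.05, -4.74, 10.94, -25.27, 58.37]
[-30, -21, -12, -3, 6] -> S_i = -30 + 9*i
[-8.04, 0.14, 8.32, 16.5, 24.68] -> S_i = -8.04 + 8.18*i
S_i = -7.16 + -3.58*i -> [-7.16, -10.74, -14.32, -17.9, -21.48]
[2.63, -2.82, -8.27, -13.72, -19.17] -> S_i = 2.63 + -5.45*i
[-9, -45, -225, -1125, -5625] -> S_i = -9*5^i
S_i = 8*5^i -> [8, 40, 200, 1000, 5000]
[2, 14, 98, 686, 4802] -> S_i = 2*7^i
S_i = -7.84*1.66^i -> [-7.84, -13.01, -21.6, -35.86, -59.53]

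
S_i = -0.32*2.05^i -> [-0.32, -0.66, -1.34, -2.76, -5.65]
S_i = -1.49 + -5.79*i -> [-1.49, -7.28, -13.07, -18.86, -24.65]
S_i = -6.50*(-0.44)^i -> [-6.5, 2.86, -1.26, 0.55, -0.24]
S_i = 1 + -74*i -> [1, -73, -147, -221, -295]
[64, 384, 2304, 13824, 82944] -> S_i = 64*6^i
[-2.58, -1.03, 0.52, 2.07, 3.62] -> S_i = -2.58 + 1.55*i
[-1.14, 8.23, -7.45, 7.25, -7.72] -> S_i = Random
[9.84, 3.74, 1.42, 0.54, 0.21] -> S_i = 9.84*0.38^i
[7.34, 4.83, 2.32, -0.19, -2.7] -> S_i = 7.34 + -2.51*i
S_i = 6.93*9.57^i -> [6.93, 66.32, 634.68, 6073.92, 58127.41]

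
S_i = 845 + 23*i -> [845, 868, 891, 914, 937]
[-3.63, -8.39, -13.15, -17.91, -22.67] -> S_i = -3.63 + -4.76*i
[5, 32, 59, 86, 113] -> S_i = 5 + 27*i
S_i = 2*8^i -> [2, 16, 128, 1024, 8192]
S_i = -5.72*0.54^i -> [-5.72, -3.09, -1.67, -0.9, -0.49]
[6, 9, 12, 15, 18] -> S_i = 6 + 3*i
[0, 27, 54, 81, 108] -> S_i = 0 + 27*i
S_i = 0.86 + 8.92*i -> [0.86, 9.78, 18.7, 27.62, 36.54]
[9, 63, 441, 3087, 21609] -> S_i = 9*7^i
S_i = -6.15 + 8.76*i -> [-6.15, 2.61, 11.37, 20.13, 28.89]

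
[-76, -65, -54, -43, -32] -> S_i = -76 + 11*i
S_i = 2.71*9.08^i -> [2.71, 24.61, 223.43, 2028.74, 18420.98]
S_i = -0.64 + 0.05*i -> [-0.64, -0.59, -0.54, -0.49, -0.44]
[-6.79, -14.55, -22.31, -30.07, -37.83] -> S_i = -6.79 + -7.76*i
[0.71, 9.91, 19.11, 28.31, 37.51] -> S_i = 0.71 + 9.20*i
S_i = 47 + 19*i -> [47, 66, 85, 104, 123]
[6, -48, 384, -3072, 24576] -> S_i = 6*-8^i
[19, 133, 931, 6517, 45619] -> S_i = 19*7^i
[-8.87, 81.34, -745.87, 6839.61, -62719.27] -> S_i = -8.87*(-9.17)^i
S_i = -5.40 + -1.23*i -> [-5.4, -6.63, -7.86, -9.09, -10.32]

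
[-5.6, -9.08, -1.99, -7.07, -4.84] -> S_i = Random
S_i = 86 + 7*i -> [86, 93, 100, 107, 114]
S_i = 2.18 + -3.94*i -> [2.18, -1.76, -5.7, -9.64, -13.58]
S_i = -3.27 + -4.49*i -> [-3.27, -7.76, -12.25, -16.74, -21.23]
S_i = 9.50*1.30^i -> [9.5, 12.35, 16.06, 20.87, 27.13]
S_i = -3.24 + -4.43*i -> [-3.24, -7.67, -12.1, -16.53, -20.96]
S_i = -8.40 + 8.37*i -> [-8.4, -0.03, 8.34, 16.71, 25.08]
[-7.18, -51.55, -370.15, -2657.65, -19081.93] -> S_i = -7.18*7.18^i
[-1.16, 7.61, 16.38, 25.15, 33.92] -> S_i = -1.16 + 8.77*i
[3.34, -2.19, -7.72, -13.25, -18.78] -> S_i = 3.34 + -5.53*i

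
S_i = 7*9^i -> [7, 63, 567, 5103, 45927]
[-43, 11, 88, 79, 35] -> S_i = Random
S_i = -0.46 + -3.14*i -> [-0.46, -3.6, -6.74, -9.88, -13.02]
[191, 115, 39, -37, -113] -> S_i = 191 + -76*i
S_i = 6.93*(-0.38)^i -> [6.93, -2.63, 1.0, -0.38, 0.14]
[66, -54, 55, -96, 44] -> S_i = Random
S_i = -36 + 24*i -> [-36, -12, 12, 36, 60]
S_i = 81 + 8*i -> [81, 89, 97, 105, 113]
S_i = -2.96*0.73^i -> [-2.96, -2.16, -1.58, -1.15, -0.84]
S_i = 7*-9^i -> [7, -63, 567, -5103, 45927]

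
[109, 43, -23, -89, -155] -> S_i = 109 + -66*i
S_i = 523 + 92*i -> [523, 615, 707, 799, 891]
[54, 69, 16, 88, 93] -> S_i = Random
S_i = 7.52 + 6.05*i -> [7.52, 13.57, 19.62, 25.67, 31.72]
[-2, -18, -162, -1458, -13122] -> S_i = -2*9^i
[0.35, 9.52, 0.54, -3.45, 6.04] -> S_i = Random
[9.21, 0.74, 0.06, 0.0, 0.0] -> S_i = 9.21*0.08^i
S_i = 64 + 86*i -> [64, 150, 236, 322, 408]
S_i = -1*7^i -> [-1, -7, -49, -343, -2401]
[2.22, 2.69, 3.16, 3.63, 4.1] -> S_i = 2.22 + 0.47*i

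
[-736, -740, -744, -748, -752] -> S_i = -736 + -4*i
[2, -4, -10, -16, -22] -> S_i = 2 + -6*i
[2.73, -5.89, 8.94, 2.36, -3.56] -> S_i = Random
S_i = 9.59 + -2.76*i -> [9.59, 6.83, 4.07, 1.31, -1.45]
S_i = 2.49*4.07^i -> [2.49, 10.13, 41.25, 167.87, 683.25]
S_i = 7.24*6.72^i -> [7.24, 48.65, 326.95, 2197.08, 14764.4]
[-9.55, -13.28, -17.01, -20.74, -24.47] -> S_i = -9.55 + -3.73*i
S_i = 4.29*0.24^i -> [4.29, 1.03, 0.25, 0.06, 0.01]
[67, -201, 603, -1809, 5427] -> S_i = 67*-3^i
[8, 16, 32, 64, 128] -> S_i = 8*2^i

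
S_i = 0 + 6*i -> [0, 6, 12, 18, 24]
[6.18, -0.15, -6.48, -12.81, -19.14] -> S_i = 6.18 + -6.33*i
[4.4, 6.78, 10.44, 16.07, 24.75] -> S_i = 4.40*1.54^i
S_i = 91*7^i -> [91, 637, 4459, 31213, 218491]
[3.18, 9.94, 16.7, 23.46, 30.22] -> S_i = 3.18 + 6.76*i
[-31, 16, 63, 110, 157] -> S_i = -31 + 47*i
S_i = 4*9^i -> [4, 36, 324, 2916, 26244]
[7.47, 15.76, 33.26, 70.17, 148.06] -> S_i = 7.47*2.11^i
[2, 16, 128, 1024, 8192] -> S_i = 2*8^i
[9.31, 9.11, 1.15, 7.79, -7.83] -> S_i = Random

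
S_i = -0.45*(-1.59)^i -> [-0.45, 0.72, -1.14, 1.81, -2.88]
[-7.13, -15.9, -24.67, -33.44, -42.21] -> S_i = -7.13 + -8.77*i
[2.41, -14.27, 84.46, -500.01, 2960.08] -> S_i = 2.41*(-5.92)^i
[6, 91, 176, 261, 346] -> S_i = 6 + 85*i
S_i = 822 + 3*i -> [822, 825, 828, 831, 834]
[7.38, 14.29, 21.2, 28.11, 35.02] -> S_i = 7.38 + 6.91*i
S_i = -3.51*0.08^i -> [-3.51, -0.28, -0.02, -0.0, -0.0]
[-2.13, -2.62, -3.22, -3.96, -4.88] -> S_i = -2.13*1.23^i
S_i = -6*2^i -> [-6, -12, -24, -48, -96]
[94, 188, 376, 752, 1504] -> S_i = 94*2^i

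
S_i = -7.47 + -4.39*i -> [-7.47, -11.86, -16.25, -20.64, -25.03]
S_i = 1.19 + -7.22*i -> [1.19, -6.03, -13.25, -20.47, -27.69]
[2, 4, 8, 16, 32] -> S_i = 2*2^i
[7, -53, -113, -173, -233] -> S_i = 7 + -60*i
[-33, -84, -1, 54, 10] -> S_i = Random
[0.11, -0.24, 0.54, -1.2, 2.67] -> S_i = 0.11*(-2.22)^i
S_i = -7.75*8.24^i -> [-7.75, -63.86, -526.21, -4335.94, -35728.15]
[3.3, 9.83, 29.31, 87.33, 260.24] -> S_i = 3.30*2.98^i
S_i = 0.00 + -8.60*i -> [0.0, -8.6, -17.2, -25.8, -34.4]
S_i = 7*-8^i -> [7, -56, 448, -3584, 28672]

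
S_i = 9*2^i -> [9, 18, 36, 72, 144]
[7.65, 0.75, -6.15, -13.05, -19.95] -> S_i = 7.65 + -6.90*i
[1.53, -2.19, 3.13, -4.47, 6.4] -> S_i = 1.53*(-1.43)^i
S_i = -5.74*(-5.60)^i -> [-5.74, 32.14, -180.01, 1008.04, -5645.0]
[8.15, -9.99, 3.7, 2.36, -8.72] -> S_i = Random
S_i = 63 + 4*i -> [63, 67, 71, 75, 79]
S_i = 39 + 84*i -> [39, 123, 207, 291, 375]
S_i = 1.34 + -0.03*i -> [1.34, 1.31, 1.28, 1.25, 1.22]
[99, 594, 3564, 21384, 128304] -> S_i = 99*6^i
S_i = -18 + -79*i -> [-18, -97, -176, -255, -334]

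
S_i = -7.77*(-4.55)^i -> [-7.77, 35.35, -160.86, 731.91, -3330.17]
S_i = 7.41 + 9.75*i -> [7.41, 17.16, 26.91, 36.66, 46.41]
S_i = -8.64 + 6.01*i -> [-8.64, -2.63, 3.38, 9.39, 15.4]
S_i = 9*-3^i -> [9, -27, 81, -243, 729]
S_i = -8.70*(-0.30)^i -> [-8.7, 2.61, -0.78, 0.23, -0.07]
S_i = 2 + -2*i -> [2, 0, -2, -4, -6]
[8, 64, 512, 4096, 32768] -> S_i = 8*8^i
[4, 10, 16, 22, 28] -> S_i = 4 + 6*i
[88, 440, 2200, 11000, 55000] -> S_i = 88*5^i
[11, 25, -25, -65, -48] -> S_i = Random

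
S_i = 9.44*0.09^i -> [9.44, 0.85, 0.08, 0.01, 0.0]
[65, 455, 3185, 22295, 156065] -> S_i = 65*7^i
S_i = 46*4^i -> [46, 184, 736, 2944, 11776]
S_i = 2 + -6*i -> [2, -4, -10, -16, -22]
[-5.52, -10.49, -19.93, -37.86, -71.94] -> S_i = -5.52*1.90^i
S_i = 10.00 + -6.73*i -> [10.0, 3.27, -3.46, -10.19, -16.92]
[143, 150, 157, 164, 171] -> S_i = 143 + 7*i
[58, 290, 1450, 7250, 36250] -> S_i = 58*5^i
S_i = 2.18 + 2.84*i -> [2.18, 5.02, 7.86, 10.7, 13.54]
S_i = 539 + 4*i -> [539, 543, 547, 551, 555]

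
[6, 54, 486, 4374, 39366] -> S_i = 6*9^i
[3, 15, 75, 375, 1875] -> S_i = 3*5^i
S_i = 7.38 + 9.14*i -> [7.38, 16.52, 25.66, 34.8, 43.94]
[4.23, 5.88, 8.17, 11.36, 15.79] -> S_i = 4.23*1.39^i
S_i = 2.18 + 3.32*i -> [2.18, 5.5, 8.82, 12.14, 15.46]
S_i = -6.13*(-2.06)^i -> [-6.13, 12.63, -26.01, 53.59, -110.39]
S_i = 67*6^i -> [67, 402, 2412, 14472, 86832]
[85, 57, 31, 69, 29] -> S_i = Random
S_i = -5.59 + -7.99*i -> [-5.59, -13.58, -21.57, -29.56, -37.55]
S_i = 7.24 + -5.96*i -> [7.24, 1.28, -4.68, -10.64, -16.6]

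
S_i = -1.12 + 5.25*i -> [-1.12, 4.13, 9.38, 14.63, 19.88]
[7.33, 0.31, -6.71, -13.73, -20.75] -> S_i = 7.33 + -7.02*i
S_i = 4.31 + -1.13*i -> [4.31, 3.18, 2.05, 0.92, -0.21]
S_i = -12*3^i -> [-12, -36, -108, -324, -972]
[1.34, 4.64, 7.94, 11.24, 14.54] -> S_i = 1.34 + 3.30*i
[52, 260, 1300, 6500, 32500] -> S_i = 52*5^i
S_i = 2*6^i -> [2, 12, 72, 432, 2592]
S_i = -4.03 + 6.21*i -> [-4.03, 2.18, 8.39, 14.6, 20.81]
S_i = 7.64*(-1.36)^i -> [7.64, -10.39, 14.13, -19.22, 26.14]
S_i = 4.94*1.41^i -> [4.94, 6.97, 9.82, 13.85, 19.53]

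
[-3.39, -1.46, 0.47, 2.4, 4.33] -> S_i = -3.39 + 1.93*i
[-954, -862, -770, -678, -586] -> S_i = -954 + 92*i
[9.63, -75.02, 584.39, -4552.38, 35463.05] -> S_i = 9.63*(-7.79)^i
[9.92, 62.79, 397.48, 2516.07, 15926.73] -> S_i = 9.92*6.33^i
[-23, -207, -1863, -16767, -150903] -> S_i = -23*9^i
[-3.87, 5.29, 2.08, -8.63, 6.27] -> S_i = Random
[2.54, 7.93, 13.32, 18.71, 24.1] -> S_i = 2.54 + 5.39*i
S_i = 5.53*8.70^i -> [5.53, 48.11, 418.57, 3641.52, 31681.24]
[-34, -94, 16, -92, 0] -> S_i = Random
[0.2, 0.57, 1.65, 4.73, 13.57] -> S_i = 0.20*2.87^i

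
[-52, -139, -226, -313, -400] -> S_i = -52 + -87*i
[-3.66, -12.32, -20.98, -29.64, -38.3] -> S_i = -3.66 + -8.66*i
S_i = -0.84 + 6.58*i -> [-0.84, 5.74, 12.32, 18.9, 25.48]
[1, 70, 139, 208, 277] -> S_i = 1 + 69*i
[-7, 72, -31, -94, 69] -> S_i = Random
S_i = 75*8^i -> [75, 600, 4800, 38400, 307200]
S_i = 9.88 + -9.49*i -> [9.88, 0.39, -9.1, -18.59, -28.08]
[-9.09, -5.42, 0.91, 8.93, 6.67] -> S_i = Random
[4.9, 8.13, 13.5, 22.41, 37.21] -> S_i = 4.90*1.66^i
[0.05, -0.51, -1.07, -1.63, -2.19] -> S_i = 0.05 + -0.56*i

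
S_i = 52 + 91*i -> [52, 143, 234, 325, 416]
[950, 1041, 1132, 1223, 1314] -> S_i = 950 + 91*i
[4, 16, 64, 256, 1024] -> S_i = 4*4^i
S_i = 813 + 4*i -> [813, 817, 821, 825, 829]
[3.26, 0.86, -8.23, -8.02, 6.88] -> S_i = Random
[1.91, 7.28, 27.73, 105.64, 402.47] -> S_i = 1.91*3.81^i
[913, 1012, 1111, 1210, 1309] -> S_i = 913 + 99*i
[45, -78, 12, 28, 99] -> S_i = Random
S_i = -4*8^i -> [-4, -32, -256, -2048, -16384]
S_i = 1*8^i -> [1, 8, 64, 512, 4096]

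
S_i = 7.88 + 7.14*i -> [7.88, 15.02, 22.16, 29.3, 36.44]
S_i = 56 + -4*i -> [56, 52, 48, 44, 40]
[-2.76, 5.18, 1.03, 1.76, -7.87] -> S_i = Random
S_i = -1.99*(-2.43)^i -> [-1.99, 4.84, -11.75, 28.55, -69.39]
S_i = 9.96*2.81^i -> [9.96, 27.99, 78.65, 220.99, 620.99]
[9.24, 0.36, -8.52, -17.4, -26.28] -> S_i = 9.24 + -8.88*i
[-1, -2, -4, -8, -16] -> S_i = -1*2^i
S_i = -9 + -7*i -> [-9, -16, -23, -30, -37]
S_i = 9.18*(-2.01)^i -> [9.18, -18.45, 37.09, -74.55, 149.84]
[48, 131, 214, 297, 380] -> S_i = 48 + 83*i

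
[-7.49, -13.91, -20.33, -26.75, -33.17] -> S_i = -7.49 + -6.42*i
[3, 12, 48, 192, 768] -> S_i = 3*4^i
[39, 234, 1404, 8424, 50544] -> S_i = 39*6^i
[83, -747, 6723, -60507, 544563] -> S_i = 83*-9^i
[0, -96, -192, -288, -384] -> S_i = 0 + -96*i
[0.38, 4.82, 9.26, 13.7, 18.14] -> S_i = 0.38 + 4.44*i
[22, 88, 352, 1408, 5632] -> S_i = 22*4^i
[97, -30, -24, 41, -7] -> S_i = Random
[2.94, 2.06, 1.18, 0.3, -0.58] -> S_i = 2.94 + -0.88*i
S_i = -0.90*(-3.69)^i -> [-0.9, 3.32, -12.25, 45.22, -166.86]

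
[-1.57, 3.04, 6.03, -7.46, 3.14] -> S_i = Random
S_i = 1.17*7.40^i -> [1.17, 8.66, 64.07, 474.11, 3508.43]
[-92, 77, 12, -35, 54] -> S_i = Random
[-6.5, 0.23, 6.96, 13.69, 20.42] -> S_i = -6.50 + 6.73*i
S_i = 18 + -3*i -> [18, 15, 12, 9, 6]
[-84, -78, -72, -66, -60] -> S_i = -84 + 6*i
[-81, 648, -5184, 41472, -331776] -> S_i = -81*-8^i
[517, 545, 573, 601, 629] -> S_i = 517 + 28*i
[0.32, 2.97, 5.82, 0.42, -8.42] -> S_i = Random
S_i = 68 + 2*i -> [68, 70, 72, 74, 76]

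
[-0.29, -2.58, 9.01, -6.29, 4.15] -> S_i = Random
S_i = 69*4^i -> [69, 276, 1104, 4416, 17664]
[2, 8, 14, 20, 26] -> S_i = 2 + 6*i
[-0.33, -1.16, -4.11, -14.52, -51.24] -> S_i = -0.33*3.53^i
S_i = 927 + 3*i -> [927, 930, 933, 936, 939]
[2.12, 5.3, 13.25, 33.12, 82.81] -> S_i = 2.12*2.50^i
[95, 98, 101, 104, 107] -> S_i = 95 + 3*i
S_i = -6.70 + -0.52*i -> [-6.7, -7.22, -7.74, -8.26, -8.78]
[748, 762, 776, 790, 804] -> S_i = 748 + 14*i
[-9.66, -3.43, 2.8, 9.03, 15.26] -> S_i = -9.66 + 6.23*i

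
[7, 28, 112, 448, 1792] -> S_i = 7*4^i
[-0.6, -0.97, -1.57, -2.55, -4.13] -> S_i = -0.60*1.62^i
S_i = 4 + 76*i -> [4, 80, 156, 232, 308]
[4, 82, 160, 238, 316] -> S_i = 4 + 78*i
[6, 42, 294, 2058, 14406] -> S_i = 6*7^i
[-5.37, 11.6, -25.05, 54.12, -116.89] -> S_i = -5.37*(-2.16)^i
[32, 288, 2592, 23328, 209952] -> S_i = 32*9^i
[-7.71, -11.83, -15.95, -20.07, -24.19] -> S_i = -7.71 + -4.12*i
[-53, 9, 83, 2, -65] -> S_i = Random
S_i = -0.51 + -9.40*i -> [-0.51, -9.91, -19.31, -28.71, -38.11]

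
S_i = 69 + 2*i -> [69, 71, 73, 75, 77]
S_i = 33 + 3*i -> [33, 36, 39, 42, 45]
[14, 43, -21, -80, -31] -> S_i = Random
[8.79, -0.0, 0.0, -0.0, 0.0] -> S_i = 8.79*-0.00^i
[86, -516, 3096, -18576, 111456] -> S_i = 86*-6^i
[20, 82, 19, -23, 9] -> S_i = Random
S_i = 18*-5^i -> [18, -90, 450, -2250, 11250]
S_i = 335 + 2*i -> [335, 337, 339, 341, 343]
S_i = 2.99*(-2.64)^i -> [2.99, -7.89, 20.84, -55.02, 145.24]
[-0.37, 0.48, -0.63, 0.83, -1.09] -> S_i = -0.37*(-1.31)^i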